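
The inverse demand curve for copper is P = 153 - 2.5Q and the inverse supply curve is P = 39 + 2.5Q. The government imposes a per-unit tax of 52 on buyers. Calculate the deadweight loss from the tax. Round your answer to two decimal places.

270.40

Without the tax, 153 - 2.5Q = 39 + 2.5Q so Q* = 22.8 and P* = 96.
A tax on buyers shifts demand down by 52: (153 - 52) - 2.5Q = 39 + 2.5Q, so Q_t = 12.4. Buyers pay P_b = 122; sellers receive P_s = P_b - 52 = 70.
The welfare triangle lost has base Q* - Q_t = 10.4 and height t = 52, so DWL = (1/2)(10.4)(52) = 270.4.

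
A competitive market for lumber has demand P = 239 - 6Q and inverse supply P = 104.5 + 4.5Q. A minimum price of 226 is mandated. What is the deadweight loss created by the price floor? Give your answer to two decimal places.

594.67

Without the control, 239 - 6Q = 104.5 + 4.5Q so Q* = 12.8095 and P* = 162.1429.
At the floor price 226, quantity demanded is (239 - 226)/6 = 2.1667; demand is the short side, so Q = 2.1667 trades at P = 226.
The lost-trades triangle has base Q* - 2.1667 = 10.6429 and height equal to the gap between the curves at Q = 2.1667, which is 226 - 114.25 = 111.75. DWL = (1/2)(10.6429)(111.75) = 594.6696.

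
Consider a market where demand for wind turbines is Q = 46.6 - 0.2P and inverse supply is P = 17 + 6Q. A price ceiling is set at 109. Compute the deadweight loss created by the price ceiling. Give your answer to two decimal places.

Rewriting demand in inverse form: P = 233 - 5Q.
Without the control, 233 - 5Q = 17 + 6Q so Q* = 19.6364 and P* = 134.8182.
At the ceiling price 109, quantity supplied is (109 - 17)/6 = 15.3333; supply is the short side, so Q = 15.3333 trades at P = 109.
The lost-trades triangle has base Q* - 15.3333 = 4.303 and height equal to the gap between the curves at Q = 15.3333, which is 156.3333 - 109 = 47.3333. DWL = (1/2)(4.303)(47.3333) = 101.8384.

101.84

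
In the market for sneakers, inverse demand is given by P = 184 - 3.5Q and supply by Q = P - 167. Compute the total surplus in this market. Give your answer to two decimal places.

32.11

Rewriting supply in inverse form: P = 167 + Q.
Setting demand equal to supply, 17 = 4.5Q, so Q* = 3.7778 and P* = 170.7778.
Total surplus is the full triangle between the curves from 0 to Q*: (1/2)(3.7778)(184 - 167) = 32.1111.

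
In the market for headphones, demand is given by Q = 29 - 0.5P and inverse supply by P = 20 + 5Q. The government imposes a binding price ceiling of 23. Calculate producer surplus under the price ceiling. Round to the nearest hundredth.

0.90

Rewriting demand in inverse form: P = 58 - 2Q.
Free-market equilibrium: 58 - 2Q = 20 + 5Q gives Q* = 5.4286, P* = 47.1429.
At P = 23, sellers supply (23 - 20)/5 = 0.6 while buyers want more, so the quantity traded is 0.6 at price 23.
PS is the triangle above supply below 23: (1/2)(0.6)(23 - 20) = 0.9.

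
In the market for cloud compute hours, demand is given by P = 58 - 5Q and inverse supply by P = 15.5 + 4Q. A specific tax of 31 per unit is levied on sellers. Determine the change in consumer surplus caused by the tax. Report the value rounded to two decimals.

Pre-tax equilibrium: 58 - 5Q = 15.5 + 4Q gives Q* = 4.7222, P* = 34.3889.
A tax on sellers shifts supply up by 31: 58 - 5Q = 15.5 + 4Q + 31, so Q_t = 1.2778. Buyers pay P_b = 51.6111; sellers receive P_s = P_b - 31 = 20.6111.
Consumers lose the trapezoid between P* and P_b out to Q_t plus the triangle from Q_t to Q*: change in CS = 4.0818 - 55.7485 = -51.6667.

-51.67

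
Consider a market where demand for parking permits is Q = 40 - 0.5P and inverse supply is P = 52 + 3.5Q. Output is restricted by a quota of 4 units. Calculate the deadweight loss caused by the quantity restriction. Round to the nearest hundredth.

3.27

Rewriting demand in inverse form: P = 80 - 2Q.
Unrestricted equilibrium: Q* = (80 - 52)/(2 + 3.5) = 5.0909.
At Q = 4 the demand price is 80 - 2(4) = 72 and the supply price is 52 + 3.5(4) = 66.
Deadweight loss is the triangle between the curves from 4 to 5.0909: (1/2)(72 - 66)(5.0909 - 4) = 3.2727.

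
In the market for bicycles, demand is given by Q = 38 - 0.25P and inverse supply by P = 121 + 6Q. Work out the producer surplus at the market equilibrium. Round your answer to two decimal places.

28.83

Rewriting demand in inverse form: P = 152 - 4Q.
Set 152 - 4Q = 121 + 6Q, which gives 31 = 10Q, so Q* = 3.1 and P* = 152 - 4(3.1) = 139.6.
The supply curve's price intercept is 121, so PS = (1/2)(Q*)(P* - 121) = (1/2)(3.1)(18.6) = 28.83.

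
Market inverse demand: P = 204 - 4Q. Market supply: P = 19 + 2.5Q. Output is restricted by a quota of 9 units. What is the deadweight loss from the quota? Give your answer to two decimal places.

1230.94

Unrestricted equilibrium: Q* = (204 - 19)/(4 + 2.5) = 28.4615.
At Q = 9 the demand price is 204 - 4(9) = 168 and the supply price is 19 + 2.5(9) = 41.5.
Deadweight loss is the triangle between the curves from 9 to 28.4615: (1/2)(168 - 41.5)(28.4615 - 9) = 1230.9423.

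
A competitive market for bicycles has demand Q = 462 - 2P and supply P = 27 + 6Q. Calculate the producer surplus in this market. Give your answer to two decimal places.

2954.98

Rewriting demand in inverse form: P = 231 - 0.5Q.
Set 231 - 0.5Q = 27 + 6Q, which gives 204 = 6.5Q, so Q* = 31.3846 and P* = 231 - 0.5(31.3846) = 215.3077.
PS is the area between P* and the supply curve from 0 to Q*: (1/2)(31.3846)(188.3077) = 2954.9822.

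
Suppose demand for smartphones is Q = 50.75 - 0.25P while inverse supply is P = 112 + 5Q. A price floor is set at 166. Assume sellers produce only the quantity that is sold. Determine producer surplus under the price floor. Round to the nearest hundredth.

285.59

Rewriting demand in inverse form: P = 203 - 4Q.
Free-market equilibrium: 203 - 4Q = 112 + 5Q gives Q* = 10.1111, P* = 162.5556.
At the floor price 166, quantity demanded is (203 - 166)/4 = 9.25; demand is the short side, so Q = 9.25 trades at P = 166.
The supply price at Q = 9.25 is 158.25. PS is the trapezoid between 166 and supply over [0, 9.25]: (1/2)[(166 - 112) + (166 - 158.25)](9.25) = 285.5938.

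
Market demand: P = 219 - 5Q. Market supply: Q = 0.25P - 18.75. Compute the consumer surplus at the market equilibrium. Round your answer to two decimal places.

Rewriting supply in inverse form: P = 75 + 4Q.
Setting demand equal to supply, 144 = 9Q, so Q* = 16 and P* = 139.
The demand choke price is 219, so CS = (1/2)(Q*)(219 - P*) = (1/2)(16)(80) = 640.

640.00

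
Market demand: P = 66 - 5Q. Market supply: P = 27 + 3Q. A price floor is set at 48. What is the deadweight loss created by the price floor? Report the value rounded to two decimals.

6.50

Without the control, 66 - 5Q = 27 + 3Q so Q* = 4.875 and P* = 41.625.
At the floor price 48, quantity demanded is (66 - 48)/5 = 3.6; demand is the short side, so Q = 3.6 trades at P = 48.
At Q = 3.6 the demand price is 48 and the supply price is 37.8. Deadweight loss is the triangle between the curves from 3.6 to 4.875: (1/2)(48 - 37.8)(4.875 - 3.6) = 6.5025.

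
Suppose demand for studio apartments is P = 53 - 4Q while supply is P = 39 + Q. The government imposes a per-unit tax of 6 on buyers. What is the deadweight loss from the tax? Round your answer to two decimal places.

3.60

Without the tax, 53 - 4Q = 39 + Q so Q* = 2.8 and P* = 41.8.
With the tax, buyers' net willingness to pay falls by 6: (53 - 6) - 4Q = 39 + Q, so Q_t = 1.6. Buyers pay P_b = 46.6; sellers receive P_s = P_b - 6 = 40.6.
The welfare triangle lost has base Q* - Q_t = 1.2 and height t = 6, so DWL = (1/2)(1.2)(6) = 3.6.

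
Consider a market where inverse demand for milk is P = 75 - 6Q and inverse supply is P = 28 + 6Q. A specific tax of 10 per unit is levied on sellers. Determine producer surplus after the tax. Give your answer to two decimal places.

28.52

Pre-tax equilibrium: 75 - 6Q = 28 + 6Q gives Q* = 3.9167, P* = 51.5.
With the tax, sellers need 10 more per unit: 75 - 6Q = 28 + 6Q + 10, so Q_t = 3.0833. Buyers pay P_b = 56.5; sellers receive P_s = P_b - 10 = 46.5.
PS = (1/2)(Q_t)(P_s - 28) = (1/2)(3.0833)(18.5) = 28.5208.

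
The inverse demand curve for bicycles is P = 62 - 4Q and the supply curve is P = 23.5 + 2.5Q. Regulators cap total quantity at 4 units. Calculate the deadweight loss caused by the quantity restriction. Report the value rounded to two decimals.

Unrestricted equilibrium: Q* = (62 - 23.5)/(4 + 2.5) = 5.9231.
At Q = 4 the demand price is 62 - 4(4) = 46 and the supply price is 23.5 + 2.5(4) = 33.5.
Deadweight loss is the triangle between the curves from 4 to 5.9231: (1/2)(46 - 33.5)(5.9231 - 4) = 12.0192.

12.02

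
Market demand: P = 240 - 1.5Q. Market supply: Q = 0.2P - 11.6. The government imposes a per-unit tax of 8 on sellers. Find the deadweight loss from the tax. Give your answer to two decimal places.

4.92

Rewriting supply in inverse form: P = 58 + 5Q.
Without the tax, 240 - 1.5Q = 58 + 5Q so Q* = 28 and P* = 198.
A tax on sellers shifts supply up by 8: 240 - 1.5Q = 58 + 5Q + 8, so Q_t = 26.7692. Buyers pay P_b = 199.8462; sellers receive P_s = P_b - 8 = 191.8462.
Deadweight loss is the triangle between the curves from Q_t to Q*: (1/2)(28 - 26.7692)(8) = 4.9231.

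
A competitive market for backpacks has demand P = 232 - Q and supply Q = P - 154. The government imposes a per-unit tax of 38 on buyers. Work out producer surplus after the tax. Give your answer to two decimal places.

Rewriting supply in inverse form: P = 154 + Q.
Pre-tax equilibrium: 232 - Q = 154 + Q gives Q* = 39, P* = 193.
A tax on buyers shifts demand down by 38: (232 - 38) - Q = 154 + Q, so Q_t = 20. Buyers pay P_b = 212; sellers receive P_s = P_b - 38 = 174.
PS = (1/2)(Q_t)(P_s - 154) = (1/2)(20)(20) = 200.

200.00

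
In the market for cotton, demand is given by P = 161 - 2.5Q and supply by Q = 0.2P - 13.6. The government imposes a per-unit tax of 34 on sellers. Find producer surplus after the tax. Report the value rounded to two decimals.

Rewriting supply in inverse form: P = 68 + 5Q.
Without the tax, 161 - 2.5Q = 68 + 5Q so Q* = 12.4 and P* = 130.
A tax on sellers shifts supply up by 34: 161 - 2.5Q = 68 + 5Q + 34, so Q_t = 7.8667. Buyers pay P_b = 141.3333; sellers receive P_s = P_b - 34 = 107.3333.
PS = (1/2)(Q_t)(P_s - 68) = (1/2)(7.8667)(39.3333) = 154.7111.

154.71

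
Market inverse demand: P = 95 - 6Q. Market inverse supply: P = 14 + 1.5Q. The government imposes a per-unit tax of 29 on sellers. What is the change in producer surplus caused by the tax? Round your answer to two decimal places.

-51.43

Without the tax, 95 - 6Q = 14 + 1.5Q so Q* = 10.8 and P* = 30.2.
With the tax, sellers need 29 more per unit: 95 - 6Q = 14 + 1.5Q + 29, so Q_t = 6.9333. Buyers pay P_b = 53.4; sellers receive P_s = P_b - 29 = 24.4.
Producers lose the trapezoid between P_s and P* out to Q_t plus the triangle from Q_t to Q*: change in PS = 36.0533 - 87.48 = -51.4267.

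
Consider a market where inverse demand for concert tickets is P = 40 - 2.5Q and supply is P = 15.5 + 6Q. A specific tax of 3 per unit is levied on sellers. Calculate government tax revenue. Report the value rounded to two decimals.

7.59

Without the tax, 40 - 2.5Q = 15.5 + 6Q so Q* = 2.8824 and P* = 32.7941.
With the tax, sellers need 3 more per unit: 40 - 2.5Q = 15.5 + 6Q + 3, so Q_t = 2.5294. Buyers pay P_b = 33.6765; sellers receive P_s = P_b - 3 = 30.6765.
Revenue is the tax times quantity traded: 3 x 2.5294 = 7.5882.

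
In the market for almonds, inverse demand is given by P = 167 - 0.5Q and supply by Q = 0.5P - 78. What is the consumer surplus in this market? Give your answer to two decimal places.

4.84

Rewriting supply in inverse form: P = 156 + 2Q.
Set 167 - 0.5Q = 156 + 2Q, which gives 11 = 2.5Q, so Q* = 4.4 and P* = 167 - 0.5(4.4) = 164.8.
Consumer surplus is the triangle under demand above P*: (1/2)(4.4)(167 - 164.8) = (1/2)(4.4)(2.2) = 4.84.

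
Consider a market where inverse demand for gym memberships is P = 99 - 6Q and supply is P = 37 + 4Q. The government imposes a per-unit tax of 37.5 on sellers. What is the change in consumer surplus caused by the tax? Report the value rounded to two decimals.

-97.31

Pre-tax equilibrium: 99 - 6Q = 37 + 4Q gives Q* = 6.2, P* = 61.8.
A tax on sellers shifts supply up by 37.5: 99 - 6Q = 37 + 4Q + 37.5, so Q_t = 2.45. Buyers pay P_b = 84.3; sellers receive P_s = P_b - 37.5 = 46.8.
Consumers lose the trapezoid between P* and P_b out to Q_t plus the triangle from Q_t to Q*: change in CS = 18.0075 - 115.32 = -97.3125.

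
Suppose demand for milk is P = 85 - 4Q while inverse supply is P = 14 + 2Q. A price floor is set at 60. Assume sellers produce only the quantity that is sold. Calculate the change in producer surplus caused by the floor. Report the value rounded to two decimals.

Free-market equilibrium: 85 - 4Q = 14 + 2Q gives Q* = 11.8333, P* = 37.6667.
At the floor price 60, quantity demanded is (85 - 60)/4 = 6.25; demand is the short side, so Q = 6.25 trades at P = 60.
PS goes from (1/2)(11.8333)(23.6667) = 140.0278 to 248.4375 (computed as (60 - 14)(6.25) - (1/2)(2)(6.25)^2), a change of 108.4097.

108.41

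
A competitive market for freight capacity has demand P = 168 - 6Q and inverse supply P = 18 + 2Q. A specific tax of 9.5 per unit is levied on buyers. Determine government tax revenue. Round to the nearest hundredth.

166.84

Without the tax, 168 - 6Q = 18 + 2Q so Q* = 18.75 and P* = 55.5.
A tax on buyers shifts demand down by 9.5: (168 - 9.5) - 6Q = 18 + 2Q, so Q_t = 17.5625. Buyers pay P_b = 62.625; sellers receive P_s = P_b - 9.5 = 53.125.
Tax revenue = t x Q_t = 9.5 x 17.5625 = 166.8438.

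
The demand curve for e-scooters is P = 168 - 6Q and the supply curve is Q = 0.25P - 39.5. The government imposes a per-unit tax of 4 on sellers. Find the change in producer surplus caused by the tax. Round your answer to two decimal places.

Rewriting supply in inverse form: P = 158 + 4Q.
Pre-tax equilibrium: 168 - 6Q = 158 + 4Q gives Q* = 1, P* = 162.
With the tax, sellers need 4 more per unit: 168 - 6Q = 158 + 4Q + 4, so Q_t = 0.6. Buyers pay P_b = 164.4; sellers receive P_s = P_b - 4 = 160.4.
PS falls from (1/2)(1)(4) = 2 to (1/2)(0.6)(2.4) = 0.72, a change of -1.28.

-1.28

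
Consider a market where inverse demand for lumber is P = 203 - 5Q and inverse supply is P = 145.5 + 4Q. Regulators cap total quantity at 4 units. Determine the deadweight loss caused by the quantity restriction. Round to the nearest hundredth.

Without the quota, 203 - 5Q = 145.5 + 4Q gives Q* = 6.3889.
At Q = 4 the demand price is 203 - 5(4) = 183 and the supply price is 145.5 + 4(4) = 161.5.
Deadweight loss is the triangle between the curves from 4 to 6.3889: (1/2)(183 - 161.5)(6.3889 - 4) = 25.6806.

25.68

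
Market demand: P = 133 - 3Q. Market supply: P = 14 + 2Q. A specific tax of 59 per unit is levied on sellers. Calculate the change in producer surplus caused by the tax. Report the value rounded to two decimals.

-422.44

Without the tax, 133 - 3Q = 14 + 2Q so Q* = 23.8 and P* = 61.6.
A tax on sellers shifts supply up by 59: 133 - 3Q = 14 + 2Q + 59, so Q_t = 12. Buyers pay P_b = 97; sellers receive P_s = P_b - 59 = 38.
Producers lose the trapezoid between P_s and P* out to Q_t plus the triangle from Q_t to Q*: change in PS = 144 - 566.44 = -422.44.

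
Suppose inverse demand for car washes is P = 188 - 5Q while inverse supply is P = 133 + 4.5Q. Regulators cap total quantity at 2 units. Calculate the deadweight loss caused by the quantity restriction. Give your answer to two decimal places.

68.21

Without the quota, 188 - 5Q = 133 + 4.5Q gives Q* = 5.7895.
At Q = 2 the demand price is 188 - 5(2) = 178 and the supply price is 133 + 4.5(2) = 142.
DWL = (1/2)(gap between curves at 2) x (Q* - 2) = (1/2)(36)(3.7895) = 68.2105.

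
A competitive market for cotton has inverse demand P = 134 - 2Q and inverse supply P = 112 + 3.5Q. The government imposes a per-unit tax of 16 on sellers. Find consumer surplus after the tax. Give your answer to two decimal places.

Without the tax, 134 - 2Q = 112 + 3.5Q so Q* = 4 and P* = 126.
A tax on sellers shifts supply up by 16: 134 - 2Q = 112 + 3.5Q + 16, so Q_t = 1.0909. Buyers pay P_b = 131.8182; sellers receive P_s = P_b - 16 = 115.8182.
CS = (1/2)(Q_t)(134 - P_b) = (1/2)(1.0909)(2.1818) = 1.1901.

1.19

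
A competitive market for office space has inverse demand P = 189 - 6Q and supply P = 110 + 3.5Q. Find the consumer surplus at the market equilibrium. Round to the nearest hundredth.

Equilibrium: 189 - 6Q = 110 + 3.5Q, so Q* = 8.3158 and P* = 139.1053.
Consumer surplus is the triangle under demand above P*: (1/2)(8.3158)(189 - 139.1053) = (1/2)(8.3158)(49.8947) = 207.4571.

207.46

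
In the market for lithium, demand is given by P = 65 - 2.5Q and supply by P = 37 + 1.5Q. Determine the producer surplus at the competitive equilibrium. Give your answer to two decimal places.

Setting demand equal to supply, 28 = 4Q, so Q* = 7 and P* = 47.5.
The supply curve's price intercept is 37, so PS = (1/2)(Q*)(P* - 37) = (1/2)(7)(10.5) = 36.75.

36.75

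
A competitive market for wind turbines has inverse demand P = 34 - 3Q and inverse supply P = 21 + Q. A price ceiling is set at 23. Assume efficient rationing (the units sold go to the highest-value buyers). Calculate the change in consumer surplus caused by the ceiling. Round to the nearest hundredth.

0.16

Without the control, 34 - 3Q = 21 + Q so Q* = 3.25 and P* = 24.25.
At the ceiling price 23, quantity supplied is (23 - 21)/1 = 2; supply is the short side, so Q = 2 trades at P = 23.
CS goes from (1/2)(3.25)(9.75) = 15.8438 to 16 (computed as (34 - 23)(2) - (1/2)(3)(2)^2), a change of 0.1562.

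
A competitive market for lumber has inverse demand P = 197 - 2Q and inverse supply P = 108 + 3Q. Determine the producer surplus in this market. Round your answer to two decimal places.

Setting demand equal to supply, 89 = 5Q, so Q* = 17.8 and P* = 161.4.
Producer surplus is the triangle above supply below P*: (1/2)(17.8)(161.4 - 108) = (1/2)(17.8)(53.4) = 475.26.

475.26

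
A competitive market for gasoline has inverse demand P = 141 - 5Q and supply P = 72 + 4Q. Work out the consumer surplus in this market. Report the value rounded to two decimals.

Equilibrium: 141 - 5Q = 72 + 4Q, so Q* = 7.6667 and P* = 102.6667.
CS is the area between the demand curve and P* from 0 to Q*: (1/2)(7.6667)(38.3333) = 146.9444.

146.94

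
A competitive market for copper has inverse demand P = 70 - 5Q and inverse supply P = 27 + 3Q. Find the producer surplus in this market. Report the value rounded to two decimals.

43.34

Setting demand equal to supply, 43 = 8Q, so Q* = 5.375 and P* = 43.125.
The supply curve's price intercept is 27, so PS = (1/2)(Q*)(P* - 27) = (1/2)(5.375)(16.125) = 43.3359.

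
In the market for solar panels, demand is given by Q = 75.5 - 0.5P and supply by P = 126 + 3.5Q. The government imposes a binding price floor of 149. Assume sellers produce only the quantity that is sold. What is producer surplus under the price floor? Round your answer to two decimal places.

Rewriting demand in inverse form: P = 151 - 2Q.
Without the control, 151 - 2Q = 126 + 3.5Q so Q* = 4.5455 and P* = 141.9091.
At P = 149, buyers demand (151 - 149)/2 = 1 while sellers would supply more, so the quantity traded is 1 at price 149.
The supply price at Q = 1 is 129.5. PS is the trapezoid between 149 and supply over [0, 1]: (1/2)[(149 - 126) + (149 - 129.5)](1) = 21.25.

21.25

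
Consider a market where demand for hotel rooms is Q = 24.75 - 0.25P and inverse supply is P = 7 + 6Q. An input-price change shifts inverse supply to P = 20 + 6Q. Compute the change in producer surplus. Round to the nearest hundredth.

Rewriting demand in inverse form: P = 99 - 4Q.
Initial equilibrium: Q_0 = 9.2, P_0 = 62.2; CS_0 = (1/2)(9.2)(36.8) = 169.28, PS_0 = (1/2)(9.2)(55.2) = 253.92.
New equilibrium: 99 - 4Q = 20 + 6Q gives Q_1 = 7.9, P_1 = 67.4; CS_1 = 124.82, PS_1 = 187.23.
Change in producer surplus = 187.23 - 253.92 = -66.69.

-66.69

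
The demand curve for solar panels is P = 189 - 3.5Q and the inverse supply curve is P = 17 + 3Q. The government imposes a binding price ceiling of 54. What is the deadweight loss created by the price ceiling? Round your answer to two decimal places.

Without the control, 189 - 3.5Q = 17 + 3Q so Q* = 26.4615 and P* = 96.3846.
At the ceiling price 54, quantity supplied is (54 - 17)/3 = 12.3333; supply is the short side, so Q = 12.3333 trades at P = 54.
At Q = 12.3333 the demand price is 145.8333 and the supply price is 54. Deadweight loss is the triangle between the curves from 12.3333 to 26.4615: (1/2)(145.8333 - 54)(26.4615 - 12.3333) = 648.7201.

648.72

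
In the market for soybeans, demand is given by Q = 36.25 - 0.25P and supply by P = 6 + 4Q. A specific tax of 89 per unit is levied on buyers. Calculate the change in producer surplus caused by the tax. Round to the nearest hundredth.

-525.66

Rewriting demand in inverse form: P = 145 - 4Q.
Pre-tax equilibrium: 145 - 4Q = 6 + 4Q gives Q* = 17.375, P* = 75.5.
A tax on buyers shifts demand down by 89: (145 - 89) - 4Q = 6 + 4Q, so Q_t = 6.25. Buyers pay P_b = 120; sellers receive P_s = P_b - 89 = 31.
PS falls from (1/2)(17.375)(69.5) = 603.7812 to (1/2)(6.25)(25) = 78.125, a change of -525.6562.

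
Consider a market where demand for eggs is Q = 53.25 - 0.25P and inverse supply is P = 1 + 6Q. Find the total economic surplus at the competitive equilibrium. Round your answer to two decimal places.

2247.20

Rewriting demand in inverse form: P = 213 - 4Q.
Set 213 - 4Q = 1 + 6Q, which gives 212 = 10Q, so Q* = 21.2 and P* = 213 - 4(21.2) = 128.2.
Total surplus is the full triangle between the curves from 0 to Q*: (1/2)(21.2)(213 - 1) = 2247.2.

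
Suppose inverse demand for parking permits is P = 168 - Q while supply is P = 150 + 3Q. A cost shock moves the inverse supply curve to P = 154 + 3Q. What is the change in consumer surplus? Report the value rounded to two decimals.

Initial equilibrium: Q_0 = 4.5, P_0 = 163.5; CS_0 = (1/2)(4.5)(4.5) = 10.125, PS_0 = (1/2)(4.5)(13.5) = 30.375.
New equilibrium: 168 - Q = 154 + 3Q gives Q_1 = 3.5, P_1 = 164.5; CS_1 = 6.125, PS_1 = 18.375.
Change in consumer surplus = 6.125 - 10.125 = -4.

-4.00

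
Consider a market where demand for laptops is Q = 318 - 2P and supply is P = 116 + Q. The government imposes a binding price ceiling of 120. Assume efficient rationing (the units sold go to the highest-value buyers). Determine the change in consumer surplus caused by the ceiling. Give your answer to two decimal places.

-53.44

Rewriting demand in inverse form: P = 159 - 0.5Q.
Free-market equilibrium: 159 - 0.5Q = 116 + Q gives Q* = 28.6667, P* = 144.6667.
At the ceiling price 120, quantity supplied is (120 - 116)/1 = 4; supply is the short side, so Q = 4 trades at P = 120.
CS goes from (1/2)(28.6667)(14.3333) = 205.4444 to 152 (computed as (159 - 120)(4) - (1/2)(0.5)(4)^2), a change of -53.4444.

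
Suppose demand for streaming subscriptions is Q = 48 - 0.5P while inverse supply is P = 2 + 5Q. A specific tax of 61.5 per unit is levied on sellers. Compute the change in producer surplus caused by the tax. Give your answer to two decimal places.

-396.93

Rewriting demand in inverse form: P = 96 - 2Q.
Pre-tax equilibrium: 96 - 2Q = 2 + 5Q gives Q* = 13.4286, P* = 69.1429.
A tax on sellers shifts supply up by 61.5: 96 - 2Q = 2 + 5Q + 61.5, so Q_t = 4.6429. Buyers pay P_b = 86.7143; sellers receive P_s = P_b - 61.5 = 25.2143.
PS falls from (1/2)(13.4286)(67.1429) = 450.8163 to (1/2)(4.6429)(23.2143) = 53.8903, a change of -396.926.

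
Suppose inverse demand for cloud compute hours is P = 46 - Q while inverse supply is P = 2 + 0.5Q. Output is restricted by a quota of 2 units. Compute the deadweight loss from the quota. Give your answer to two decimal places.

Unrestricted equilibrium: Q* = (46 - 2)/(1 + 0.5) = 29.3333.
At Q = 2 the demand price is 46 - (2) = 44 and the supply price is 2 + 0.5(2) = 3.
Deadweight loss is the triangle between the curves from 2 to 29.3333: (1/2)(44 - 3)(29.3333 - 2) = 560.3333.

560.33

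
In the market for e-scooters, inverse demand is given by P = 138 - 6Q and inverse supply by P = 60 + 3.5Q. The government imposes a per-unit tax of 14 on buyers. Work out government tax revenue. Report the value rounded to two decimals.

94.32

Pre-tax equilibrium: 138 - 6Q = 60 + 3.5Q gives Q* = 8.2105, P* = 88.7368.
With the tax, buyers' net willingness to pay falls by 14: (138 - 14) - 6Q = 60 + 3.5Q, so Q_t = 6.7368. Buyers pay P_b = 97.5789; sellers receive P_s = P_b - 14 = 83.5789.
Tax revenue = t x Q_t = 14 x 6.7368 = 94.3158.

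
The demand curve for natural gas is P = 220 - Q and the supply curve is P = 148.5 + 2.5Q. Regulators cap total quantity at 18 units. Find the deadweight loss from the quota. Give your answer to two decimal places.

10.32

Without the quota, 220 - Q = 148.5 + 2.5Q gives Q* = 20.4286.
At Q = 18 the demand price is 220 - (18) = 202 and the supply price is 148.5 + 2.5(18) = 193.5.
DWL = (1/2)(gap between curves at 18) x (Q* - 18) = (1/2)(8.5)(2.4286) = 10.3214.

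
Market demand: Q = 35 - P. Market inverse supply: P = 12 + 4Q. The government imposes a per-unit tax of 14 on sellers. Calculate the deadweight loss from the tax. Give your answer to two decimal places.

19.60

Rewriting demand in inverse form: P = 35 - Q.
Pre-tax equilibrium: 35 - Q = 12 + 4Q gives Q* = 4.6, P* = 30.4.
A tax on sellers shifts supply up by 14: 35 - Q = 12 + 4Q + 14, so Q_t = 1.8. Buyers pay P_b = 33.2; sellers receive P_s = P_b - 14 = 19.2.
The welfare triangle lost has base Q* - Q_t = 2.8 and height t = 14, so DWL = (1/2)(2.8)(14) = 19.6.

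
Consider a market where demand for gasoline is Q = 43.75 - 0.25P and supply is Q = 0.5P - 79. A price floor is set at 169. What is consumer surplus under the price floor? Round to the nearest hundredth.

Rewriting demand in inverse form: P = 175 - 4Q.
Rewriting supply in inverse form: P = 158 + 2Q.
Free-market equilibrium: 175 - 4Q = 158 + 2Q gives Q* = 2.8333, P* = 163.6667.
At the floor price 169, quantity demanded is (175 - 169)/4 = 1.5; demand is the short side, so Q = 1.5 trades at P = 169.
CS is the triangle under demand above 169: (1/2)(1.5)(175 - 169) = 4.5.

4.50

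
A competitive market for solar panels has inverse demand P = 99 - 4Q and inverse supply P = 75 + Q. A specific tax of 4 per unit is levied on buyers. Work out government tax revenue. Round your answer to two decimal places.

Pre-tax equilibrium: 99 - 4Q = 75 + Q gives Q* = 4.8, P* = 79.8.
With the tax, buyers' net willingness to pay falls by 4: (99 - 4) - 4Q = 75 + Q, so Q_t = 4. Buyers pay P_b = 83; sellers receive P_s = P_b - 4 = 79.
Tax revenue = t x Q_t = 4 x 4 = 16.

16.00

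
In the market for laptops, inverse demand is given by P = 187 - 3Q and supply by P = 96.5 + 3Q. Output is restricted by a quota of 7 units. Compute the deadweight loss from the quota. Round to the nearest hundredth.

Without the quota, 187 - 3Q = 96.5 + 3Q gives Q* = 15.0833.
At Q = 7 the demand price is 187 - 3(7) = 166 and the supply price is 96.5 + 3(7) = 117.5.
Deadweight loss is the triangle between the curves from 7 to 15.0833: (1/2)(166 - 117.5)(15.0833 - 7) = 196.0208.

196.02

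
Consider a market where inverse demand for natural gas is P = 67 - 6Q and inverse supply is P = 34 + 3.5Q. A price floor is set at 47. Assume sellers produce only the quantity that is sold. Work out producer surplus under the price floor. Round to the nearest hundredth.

23.89

Without the control, 67 - 6Q = 34 + 3.5Q so Q* = 3.4737 and P* = 46.1579.
At the floor price 47, quantity demanded is (67 - 47)/6 = 3.3333; demand is the short side, so Q = 3.3333 trades at P = 47.
The supply price at Q = 3.3333 is 45.6667. PS is the trapezoid between 47 and supply over [0, 3.3333]: (1/2)[(47 - 34) + (47 - 45.6667)](3.3333) = 23.8889.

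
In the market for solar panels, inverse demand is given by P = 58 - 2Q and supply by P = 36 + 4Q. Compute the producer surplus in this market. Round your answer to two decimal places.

Setting demand equal to supply, 22 = 6Q, so Q* = 3.6667 and P* = 50.6667.
Producer surplus is the triangle above supply below P*: (1/2)(3.6667)(50.6667 - 36) = (1/2)(3.6667)(14.6667) = 26.8889.

26.89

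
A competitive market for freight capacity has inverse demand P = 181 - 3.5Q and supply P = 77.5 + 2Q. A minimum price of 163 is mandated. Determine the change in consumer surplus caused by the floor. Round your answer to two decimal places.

-573.43

Without the control, 181 - 3.5Q = 77.5 + 2Q so Q* = 18.8182 and P* = 115.1364.
At the floor price 163, quantity demanded is (181 - 163)/3.5 = 5.1429; demand is the short side, so Q = 5.1429 trades at P = 163.
CS goes from (1/2)(18.8182)(65.8636) = 619.7169 to 46.2857 (computed as (181 - 163)(5.1429) - (1/2)(3.5)(5.1429)^2), a change of -573.4312.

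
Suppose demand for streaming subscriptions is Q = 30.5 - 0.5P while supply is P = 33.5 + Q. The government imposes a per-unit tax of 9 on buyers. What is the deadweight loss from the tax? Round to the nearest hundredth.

13.50

Rewriting demand in inverse form: P = 61 - 2Q.
Without the tax, 61 - 2Q = 33.5 + Q so Q* = 9.1667 and P* = 42.6667.
With the tax, buyers' net willingness to pay falls by 9: (61 - 9) - 2Q = 33.5 + Q, so Q_t = 6.1667. Buyers pay P_b = 48.6667; sellers receive P_s = P_b - 9 = 39.6667.
The welfare triangle lost has base Q* - Q_t = 3 and height t = 9, so DWL = (1/2)(3)(9) = 13.5.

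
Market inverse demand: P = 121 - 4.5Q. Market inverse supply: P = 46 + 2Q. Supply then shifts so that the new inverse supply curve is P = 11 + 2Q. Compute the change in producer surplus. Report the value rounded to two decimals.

Initial equilibrium: Q_0 = 11.5385, P_0 = 69.0769; CS_0 = (1/2)(11.5385)(51.9231) = 299.5562, PS_0 = (1/2)(11.5385)(23.0769) = 133.1361.
New equilibrium: 121 - 4.5Q = 11 + 2Q gives Q_1 = 16.9231, P_1 = 44.8462; CS_1 = 644.3787, PS_1 = 286.3905.
Change in producer surplus = 286.3905 - 133.1361 = 153.2544.

153.25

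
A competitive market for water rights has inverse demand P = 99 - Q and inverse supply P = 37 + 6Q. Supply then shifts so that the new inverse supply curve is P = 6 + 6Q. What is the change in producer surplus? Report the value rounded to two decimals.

294.18

Initial equilibrium: Q_0 = 8.8571, P_0 = 90.1429; CS_0 = (1/2)(8.8571)(8.8571) = 39.2245, PS_0 = (1/2)(8.8571)(53.1429) = 235.3469.
New equilibrium: 99 - Q = 6 + 6Q gives Q_1 = 13.2857, P_1 = 85.7143; CS_1 = 88.2551, PS_1 = 529.5306.
Change in producer surplus = 529.5306 - 235.3469 = 294.1837.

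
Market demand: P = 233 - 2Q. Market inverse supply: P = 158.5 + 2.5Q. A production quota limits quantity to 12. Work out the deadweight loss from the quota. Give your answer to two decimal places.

Unrestricted equilibrium: Q* = (233 - 158.5)/(2 + 2.5) = 16.5556.
At Q = 12 the demand price is 233 - 2(12) = 209 and the supply price is 158.5 + 2.5(12) = 188.5.
Deadweight loss is the triangle between the curves from 12 to 16.5556: (1/2)(209 - 188.5)(16.5556 - 12) = 46.6944.

46.69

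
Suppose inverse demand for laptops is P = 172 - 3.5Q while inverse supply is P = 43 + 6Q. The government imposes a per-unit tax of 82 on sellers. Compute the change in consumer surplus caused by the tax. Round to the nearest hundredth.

-279.84

Pre-tax equilibrium: 172 - 3.5Q = 43 + 6Q gives Q* = 13.5789, P* = 124.4737.
With the tax, sellers need 82 more per unit: 172 - 3.5Q = 43 + 6Q + 82, so Q_t = 4.9474. Buyers pay P_b = 154.6842; sellers receive P_s = P_b - 82 = 72.6842.
Consumers lose the trapezoid between P* and P_b out to Q_t plus the triangle from Q_t to Q*: change in CS = 42.8338 - 322.6787 = -279.8449.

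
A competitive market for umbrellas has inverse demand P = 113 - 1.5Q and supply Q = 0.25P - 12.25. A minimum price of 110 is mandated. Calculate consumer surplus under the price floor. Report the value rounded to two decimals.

Rewriting supply in inverse form: P = 49 + 4Q.
Free-market equilibrium: 113 - 1.5Q = 49 + 4Q gives Q* = 11.6364, P* = 95.5455.
At P = 110, buyers demand (113 - 110)/1.5 = 2 while sellers would supply more, so the quantity traded is 2 at price 110.
CS is the triangle under demand above 110: (1/2)(2)(113 - 110) = 3.

3.00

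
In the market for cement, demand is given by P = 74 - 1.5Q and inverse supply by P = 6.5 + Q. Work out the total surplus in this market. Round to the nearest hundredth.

Setting demand equal to supply, 67.5 = 2.5Q, so Q* = 27 and P* = 33.5.
CS = (1/2)(27)(40.5) = 546.75 and PS = (1/2)(27)(27) = 364.5, so total surplus = 911.25.

911.25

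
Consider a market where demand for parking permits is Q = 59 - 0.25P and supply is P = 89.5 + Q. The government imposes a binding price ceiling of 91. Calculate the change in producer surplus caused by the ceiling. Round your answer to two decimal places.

Rewriting demand in inverse form: P = 236 - 4Q.
Without the control, 236 - 4Q = 89.5 + Q so Q* = 29.3 and P* = 118.8.
At the ceiling price 91, quantity supplied is (91 - 89.5)/1 = 1.5; supply is the short side, so Q = 1.5 trades at P = 91.
PS goes from (1/2)(29.3)(29.3) = 429.245 to 1.125 (computed as (91 - 89.5)(1.5) - (1/2)(1)(1.5)^2), a change of -428.12.

-428.12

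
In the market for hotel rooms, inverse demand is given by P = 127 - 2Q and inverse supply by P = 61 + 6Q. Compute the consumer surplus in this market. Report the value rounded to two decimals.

68.06

Set 127 - 2Q = 61 + 6Q, which gives 66 = 8Q, so Q* = 8.25 and P* = 127 - 2(8.25) = 110.5.
CS is the area between the demand curve and P* from 0 to Q*: (1/2)(8.25)(16.5) = 68.0625.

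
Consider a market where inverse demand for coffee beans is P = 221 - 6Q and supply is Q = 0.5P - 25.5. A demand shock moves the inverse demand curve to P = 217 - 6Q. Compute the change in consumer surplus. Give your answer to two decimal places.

Rewriting supply in inverse form: P = 51 + 2Q.
Initial equilibrium: Q_0 = 21.25, P_0 = 93.5; CS_0 = (1/2)(21.25)(127.5) = 1354.6875, PS_0 = (1/2)(21.25)(42.5) = 451.5625.
New equilibrium: 217 - 6Q = 51 + 2Q gives Q_1 = 20.75, P_1 = 92.5; CS_1 = 1291.6875, PS_1 = 430.5625.
Change in consumer surplus = 1291.6875 - 1354.6875 = -63.

-63.00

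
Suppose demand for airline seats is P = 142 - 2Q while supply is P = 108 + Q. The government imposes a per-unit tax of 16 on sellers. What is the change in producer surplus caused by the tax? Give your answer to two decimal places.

-46.22

Pre-tax equilibrium: 142 - 2Q = 108 + Q gives Q* = 11.3333, P* = 119.3333.
With the tax, sellers need 16 more per unit: 142 - 2Q = 108 + Q + 16, so Q_t = 6. Buyers pay P_b = 130; sellers receive P_s = P_b - 16 = 114.
Producers lose the trapezoid between P_s and P* out to Q_t plus the triangle from Q_t to Q*: change in PS = 18 - 64.2222 = -46.2222.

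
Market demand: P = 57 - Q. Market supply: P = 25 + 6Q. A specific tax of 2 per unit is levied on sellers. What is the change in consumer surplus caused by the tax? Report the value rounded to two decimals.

Pre-tax equilibrium: 57 - Q = 25 + 6Q gives Q* = 4.5714, P* = 52.4286.
With the tax, sellers need 2 more per unit: 57 - Q = 25 + 6Q + 2, so Q_t = 4.2857. Buyers pay P_b = 52.7143; sellers receive P_s = P_b - 2 = 50.7143.
CS falls from (1/2)(4.5714)(4.5714) = 10.449 to (1/2)(4.2857)(4.2857) = 9.1837, a change of -1.2653.

-1.27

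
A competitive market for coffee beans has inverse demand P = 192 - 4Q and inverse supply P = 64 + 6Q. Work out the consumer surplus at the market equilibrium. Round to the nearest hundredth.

Set 192 - 4Q = 64 + 6Q, which gives 128 = 10Q, so Q* = 12.8 and P* = 192 - 4(12.8) = 140.8.
Consumer surplus is the triangle under demand above P*: (1/2)(12.8)(192 - 140.8) = (1/2)(12.8)(51.2) = 327.68.

327.68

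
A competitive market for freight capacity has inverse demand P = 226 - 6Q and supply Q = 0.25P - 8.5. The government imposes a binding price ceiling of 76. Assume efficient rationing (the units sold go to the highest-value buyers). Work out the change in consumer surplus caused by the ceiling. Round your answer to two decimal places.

138.33

Rewriting supply in inverse form: P = 34 + 4Q.
Without the control, 226 - 6Q = 34 + 4Q so Q* = 19.2 and P* = 110.8.
At the ceiling price 76, quantity supplied is (76 - 34)/4 = 10.5; supply is the short side, so Q = 10.5 trades at P = 76.
CS goes from (1/2)(19.2)(115.2) = 1105.92 to 1244.25 (computed as (226 - 76)(10.5) - (1/2)(6)(10.5)^2), a change of 138.33.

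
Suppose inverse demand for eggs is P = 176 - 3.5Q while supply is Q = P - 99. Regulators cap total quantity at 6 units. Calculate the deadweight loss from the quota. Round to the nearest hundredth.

Rewriting supply in inverse form: P = 99 + Q.
Unrestricted equilibrium: Q* = (176 - 99)/(3.5 + 1) = 17.1111.
At Q = 6 the demand price is 176 - 3.5(6) = 155 and the supply price is 99 + (6) = 105.
DWL = (1/2)(gap between curves at 6) x (Q* - 6) = (1/2)(50)(11.1111) = 277.7778.

277.78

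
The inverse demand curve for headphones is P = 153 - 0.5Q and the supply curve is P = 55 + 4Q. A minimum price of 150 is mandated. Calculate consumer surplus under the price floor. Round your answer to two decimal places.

9.00

Without the control, 153 - 0.5Q = 55 + 4Q so Q* = 21.7778 and P* = 142.1111.
At P = 150, buyers demand (153 - 150)/0.5 = 6 while sellers would supply more, so the quantity traded is 6 at price 150.
CS is the triangle under demand above 150: (1/2)(6)(153 - 150) = 9.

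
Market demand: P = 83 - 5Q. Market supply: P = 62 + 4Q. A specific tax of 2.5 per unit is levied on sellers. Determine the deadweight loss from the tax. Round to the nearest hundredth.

0.35

Without the tax, 83 - 5Q = 62 + 4Q so Q* = 2.3333 and P* = 71.3333.
A tax on sellers shifts supply up by 2.5: 83 - 5Q = 62 + 4Q + 2.5, so Q_t = 2.0556. Buyers pay P_b = 72.7222; sellers receive P_s = P_b - 2.5 = 70.2222.
The welfare triangle lost has base Q* - Q_t = 0.2778 and height t = 2.5, so DWL = (1/2)(0.2778)(2.5) = 0.3472.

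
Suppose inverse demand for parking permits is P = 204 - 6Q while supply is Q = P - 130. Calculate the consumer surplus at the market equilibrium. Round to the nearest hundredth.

335.27

Rewriting supply in inverse form: P = 130 + Q.
Equilibrium: 204 - 6Q = 130 + Q, so Q* = 10.5714 and P* = 140.5714.
Consumer surplus is the triangle under demand above P*: (1/2)(10.5714)(204 - 140.5714) = (1/2)(10.5714)(63.4286) = 335.2653.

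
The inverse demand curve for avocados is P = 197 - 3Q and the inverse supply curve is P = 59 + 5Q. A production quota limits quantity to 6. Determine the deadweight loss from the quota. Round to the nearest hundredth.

506.25

Without the quota, 197 - 3Q = 59 + 5Q gives Q* = 17.25.
At Q = 6 the demand price is 197 - 3(6) = 179 and the supply price is 59 + 5(6) = 89.
DWL = (1/2)(gap between curves at 6) x (Q* - 6) = (1/2)(90)(11.25) = 506.25.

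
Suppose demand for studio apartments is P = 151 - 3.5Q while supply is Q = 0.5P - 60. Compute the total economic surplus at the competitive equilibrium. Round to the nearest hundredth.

87.36

Rewriting supply in inverse form: P = 120 + 2Q.
Setting demand equal to supply, 31 = 5.5Q, so Q* = 5.6364 and P* = 131.2727.
Total surplus is the full triangle between the curves from 0 to Q*: (1/2)(5.6364)(151 - 120) = 87.3636.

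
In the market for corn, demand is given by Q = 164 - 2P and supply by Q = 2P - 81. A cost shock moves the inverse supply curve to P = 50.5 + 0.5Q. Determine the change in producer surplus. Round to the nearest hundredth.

Rewriting demand in inverse form: P = 82 - 0.5Q.
Rewriting supply in inverse form: P = 40.5 + 0.5Q.
Initial equilibrium: Q_0 = 41.5, P_0 = 61.25; CS_0 = (1/2)(41.5)(20.75) = 430.5625, PS_0 = (1/2)(41.5)(20.75) = 430.5625.
New equilibrium: 82 - 0.5Q = 50.5 + 0.5Q gives Q_1 = 31.5, P_1 = 66.25; CS_1 = 248.0625, PS_1 = 248.0625.
Change in producer surplus = 248.0625 - 430.5625 = -182.5.

-182.50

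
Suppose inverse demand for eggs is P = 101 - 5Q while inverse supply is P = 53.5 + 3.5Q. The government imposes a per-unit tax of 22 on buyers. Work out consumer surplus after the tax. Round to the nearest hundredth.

22.50

Pre-tax equilibrium: 101 - 5Q = 53.5 + 3.5Q gives Q* = 5.5882, P* = 73.0588.
With the tax, buyers' net willingness to pay falls by 22: (101 - 22) - 5Q = 53.5 + 3.5Q, so Q_t = 3. Buyers pay P_b = 86; sellers receive P_s = P_b - 22 = 64.
Consumer surplus is the triangle under demand above P_b: (1/2)(3)(101 - 86) = 22.5.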